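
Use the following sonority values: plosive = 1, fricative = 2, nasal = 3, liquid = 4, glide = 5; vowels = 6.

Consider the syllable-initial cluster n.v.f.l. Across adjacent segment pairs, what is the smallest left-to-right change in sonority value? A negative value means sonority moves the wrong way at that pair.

/n/ — nasal, sonority 3.
/v/ — fricative, sonority 2.
/f/ — fricative, sonority 2.
/l/ — liquid, sonority 4.
/n/→/v/: change -1.
/v/→/f/: change +0.
/f/→/l/: change +2.
Minimum = -1.

-1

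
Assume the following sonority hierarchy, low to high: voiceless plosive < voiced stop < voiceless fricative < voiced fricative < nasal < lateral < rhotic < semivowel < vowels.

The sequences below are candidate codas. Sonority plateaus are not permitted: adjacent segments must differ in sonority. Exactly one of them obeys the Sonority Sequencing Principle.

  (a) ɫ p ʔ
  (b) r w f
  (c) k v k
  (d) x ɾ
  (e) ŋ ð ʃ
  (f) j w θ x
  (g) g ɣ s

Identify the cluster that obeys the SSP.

(a) ɫ p ʔ: profile 6-1-1 — violates.
(b) r w f: profile 7-8-3 — violates.
(c) k v k: profile 1-4-1 — violates.
(d) x ɾ: profile 3-7 — violates.
(e) ŋ ð ʃ: profile 5-4-3 — obeys.
(f) j w θ x: profile 8-8-3-3 — violates.
(g) g ɣ s: profile 2-4-3 — violates.

e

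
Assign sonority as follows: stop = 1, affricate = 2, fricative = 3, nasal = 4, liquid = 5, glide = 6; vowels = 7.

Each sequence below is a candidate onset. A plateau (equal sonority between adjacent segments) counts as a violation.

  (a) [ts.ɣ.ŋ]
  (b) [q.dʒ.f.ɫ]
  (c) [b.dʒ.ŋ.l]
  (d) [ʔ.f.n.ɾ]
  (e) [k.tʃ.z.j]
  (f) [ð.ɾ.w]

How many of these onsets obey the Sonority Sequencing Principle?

6

(a) 2-3-4 → obeys
(b) 1-2-3-5 → obeys
(c) 1-2-4-5 → obeys
(d) 1-3-4-5 → obeys
(e) 1-2-3-6 → obeys
(f) 3-5-6 → obeys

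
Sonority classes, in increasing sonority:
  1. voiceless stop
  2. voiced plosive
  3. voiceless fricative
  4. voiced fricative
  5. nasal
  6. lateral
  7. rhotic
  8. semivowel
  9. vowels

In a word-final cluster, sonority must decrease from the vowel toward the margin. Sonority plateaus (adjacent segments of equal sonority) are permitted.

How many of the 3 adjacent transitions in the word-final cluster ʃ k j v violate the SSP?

/ʃ/ is a voiceless fricative (sonority 3).
/k/ is a voiceless stop (sonority 1).
/j/ is a semivowel (sonority 8).
/v/ is a voiced fricative (sonority 4).
/ʃ/→/k/: 3→1 (falls) — ok.
/k/→/j/: 1→8 (does not fall) — violation.
/j/→/v/: 8→4 (falls) — ok.

1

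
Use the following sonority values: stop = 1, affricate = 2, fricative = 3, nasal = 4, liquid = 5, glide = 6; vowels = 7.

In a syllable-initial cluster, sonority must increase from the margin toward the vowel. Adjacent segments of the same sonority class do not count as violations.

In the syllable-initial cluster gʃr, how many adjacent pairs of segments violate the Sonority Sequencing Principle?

0

/g/: stop = 1.
/ʃ/: fricative = 3.
/r/: liquid = 5.
/g/→/ʃ/: 1→3 (rises) — ok.
/ʃ/→/r/: 3→5 (rises) — ok.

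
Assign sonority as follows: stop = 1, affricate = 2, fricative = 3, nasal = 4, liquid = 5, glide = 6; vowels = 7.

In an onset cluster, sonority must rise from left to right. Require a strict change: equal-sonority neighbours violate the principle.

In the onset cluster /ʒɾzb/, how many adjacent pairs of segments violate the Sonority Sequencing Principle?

2

/ʒ/: fricative = 3.
/ɾ/: liquid = 5.
/z/: fricative = 3.
/b/: stop = 1.
/ʒ/→/ɾ/: 3→5 (rises) — ok.
/ɾ/→/z/: 5→3 (does not rise) — violation.
/z/→/b/: 3→1 (does not rise) — violation.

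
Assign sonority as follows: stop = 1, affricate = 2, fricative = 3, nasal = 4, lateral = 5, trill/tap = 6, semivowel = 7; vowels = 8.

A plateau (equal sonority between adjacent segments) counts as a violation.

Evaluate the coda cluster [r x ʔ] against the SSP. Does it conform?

yes

/r/ is a trill/tap (sonority 6).
/x/ is a fricative (sonority 3).
/ʔ/ is a stop (sonority 1).
The profile 6-3-1 strictly falls, so the coda cluster satisfies the SSP.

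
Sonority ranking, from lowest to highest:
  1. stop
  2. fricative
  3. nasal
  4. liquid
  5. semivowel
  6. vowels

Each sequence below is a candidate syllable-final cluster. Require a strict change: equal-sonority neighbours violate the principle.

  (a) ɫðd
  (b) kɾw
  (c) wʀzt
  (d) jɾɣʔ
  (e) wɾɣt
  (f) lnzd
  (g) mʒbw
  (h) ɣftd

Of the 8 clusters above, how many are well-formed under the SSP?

5

(a) sonority 4-2-1: well-formed.
(b) sonority 1-4-5: ill-formed.
(c) sonority 5-4-2-1: well-formed.
(d) sonority 5-4-2-1: well-formed.
(e) sonority 5-4-2-1: well-formed.
(f) sonority 4-3-2-1: well-formed.
(g) sonority 3-2-1-5: ill-formed.
(h) sonority 2-2-1-1: ill-formed.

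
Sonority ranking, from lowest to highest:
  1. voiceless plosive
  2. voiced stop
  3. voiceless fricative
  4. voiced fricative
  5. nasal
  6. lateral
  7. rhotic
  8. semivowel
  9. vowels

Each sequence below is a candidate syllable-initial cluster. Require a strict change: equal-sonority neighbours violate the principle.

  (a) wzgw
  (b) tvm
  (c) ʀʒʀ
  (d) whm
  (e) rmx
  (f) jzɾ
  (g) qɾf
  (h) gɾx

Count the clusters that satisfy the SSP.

1

(a) 8-4-2-8 → violates
(b) 1-4-5 → obeys
(c) 7-4-7 → violates
(d) 8-3-5 → violates
(e) 7-5-3 → violates
(f) 8-4-7 → violates
(g) 1-7-3 → violates
(h) 2-7-3 → violates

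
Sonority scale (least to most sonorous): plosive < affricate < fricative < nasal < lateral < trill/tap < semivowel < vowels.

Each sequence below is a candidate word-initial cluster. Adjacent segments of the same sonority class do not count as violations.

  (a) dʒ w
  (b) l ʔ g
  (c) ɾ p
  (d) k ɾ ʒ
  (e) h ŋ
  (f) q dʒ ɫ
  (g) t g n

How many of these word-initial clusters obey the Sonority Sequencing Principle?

(a) sonority 2-7: well-formed.
(b) sonority 5-1-1: ill-formed.
(c) sonority 6-1: ill-formed.
(d) sonority 1-6-3: ill-formed.
(e) sonority 3-4: well-formed.
(f) sonority 1-2-5: well-formed.
(g) sonority 1-1-4: well-formed.

4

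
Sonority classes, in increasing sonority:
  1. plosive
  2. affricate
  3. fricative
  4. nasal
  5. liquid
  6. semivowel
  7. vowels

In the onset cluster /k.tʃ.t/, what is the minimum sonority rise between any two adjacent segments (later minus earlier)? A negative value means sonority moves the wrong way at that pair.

-1

/k/ — plosive, sonority 1.
/tʃ/ — affricate, sonority 2.
/t/ — plosive, sonority 1.
/k/→/tʃ/: change +1.
/tʃ/→/t/: change -1.
Minimum = -1.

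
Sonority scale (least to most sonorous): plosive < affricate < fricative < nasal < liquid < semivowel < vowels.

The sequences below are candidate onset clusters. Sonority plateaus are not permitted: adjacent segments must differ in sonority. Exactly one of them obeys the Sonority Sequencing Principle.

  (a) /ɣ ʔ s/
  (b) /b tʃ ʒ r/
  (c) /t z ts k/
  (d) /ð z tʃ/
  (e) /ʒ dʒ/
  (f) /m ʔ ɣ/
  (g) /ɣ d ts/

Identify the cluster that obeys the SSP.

b

(a) 3-1-3 → violates
(b) 1-2-3-5 → obeys
(c) 1-3-2-1 → violates
(d) 3-3-2 → violates
(e) 3-2 → violates
(f) 4-1-3 → violates
(g) 3-1-2 → violates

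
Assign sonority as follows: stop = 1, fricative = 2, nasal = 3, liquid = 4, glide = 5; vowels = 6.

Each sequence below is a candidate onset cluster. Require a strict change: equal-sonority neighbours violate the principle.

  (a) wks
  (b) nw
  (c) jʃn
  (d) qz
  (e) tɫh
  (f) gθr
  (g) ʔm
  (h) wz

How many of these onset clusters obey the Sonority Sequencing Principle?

4

(a) sonority 5-1-2: ill-formed.
(b) sonority 3-5: well-formed.
(c) sonority 5-2-3: ill-formed.
(d) sonority 1-2: well-formed.
(e) sonority 1-4-2: ill-formed.
(f) sonority 1-2-4: well-formed.
(g) sonority 1-3: well-formed.
(h) sonority 5-2: ill-formed.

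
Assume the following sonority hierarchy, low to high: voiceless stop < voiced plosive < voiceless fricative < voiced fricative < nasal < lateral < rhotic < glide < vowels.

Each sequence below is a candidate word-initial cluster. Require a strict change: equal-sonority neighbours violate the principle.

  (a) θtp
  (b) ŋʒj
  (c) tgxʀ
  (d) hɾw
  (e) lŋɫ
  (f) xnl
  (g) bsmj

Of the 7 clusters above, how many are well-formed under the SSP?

(a) θtp: profile 3-1-1 — violates.
(b) ŋʒj: profile 5-4-8 — violates.
(c) tgxʀ: profile 1-2-3-7 — obeys.
(d) hɾw: profile 3-7-8 — obeys.
(e) lŋɫ: profile 6-5-6 — violates.
(f) xnl: profile 3-5-6 — obeys.
(g) bsmj: profile 2-3-5-8 — obeys.

4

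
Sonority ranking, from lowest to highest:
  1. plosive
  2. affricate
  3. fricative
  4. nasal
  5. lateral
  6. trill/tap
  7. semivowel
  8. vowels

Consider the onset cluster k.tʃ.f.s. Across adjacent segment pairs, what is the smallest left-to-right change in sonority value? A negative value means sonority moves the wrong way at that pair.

/k/ is a plosive (sonority 1).
/tʃ/ is an affricate (sonority 2).
/f/ is a fricative (sonority 3).
/s/ is a fricative (sonority 3).
/k/→/tʃ/: change +1.
/tʃ/→/f/: change +1.
/f/→/s/: change +0.
Minimum = 0.

0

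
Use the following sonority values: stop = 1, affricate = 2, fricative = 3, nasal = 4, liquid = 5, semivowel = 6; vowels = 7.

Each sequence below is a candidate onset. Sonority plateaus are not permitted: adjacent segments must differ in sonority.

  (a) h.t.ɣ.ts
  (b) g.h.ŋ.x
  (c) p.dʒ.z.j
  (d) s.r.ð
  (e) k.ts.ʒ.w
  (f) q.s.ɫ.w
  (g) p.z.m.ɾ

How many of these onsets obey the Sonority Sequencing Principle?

4

(a) h.t.ɣ.ts: profile 3-1-3-2 — violates.
(b) g.h.ŋ.x: profile 1-3-4-3 — violates.
(c) p.dʒ.z.j: profile 1-2-3-6 — obeys.
(d) s.r.ð: profile 3-5-3 — violates.
(e) k.ts.ʒ.w: profile 1-2-3-6 — obeys.
(f) q.s.ɫ.w: profile 1-3-5-6 — obeys.
(g) p.z.m.ɾ: profile 1-3-4-5 — obeys.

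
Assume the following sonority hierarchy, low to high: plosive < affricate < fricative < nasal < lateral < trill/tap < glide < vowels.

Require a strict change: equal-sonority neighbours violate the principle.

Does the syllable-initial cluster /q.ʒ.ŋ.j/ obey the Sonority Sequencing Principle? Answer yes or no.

/q/ — plosive, sonority 1.
/ʒ/ — fricative, sonority 3.
/ŋ/ — nasal, sonority 4.
/j/ — glide, sonority 7.
The profile 1-3-4-7 strictly rises, so the syllable-initial cluster satisfies the SSP.

yes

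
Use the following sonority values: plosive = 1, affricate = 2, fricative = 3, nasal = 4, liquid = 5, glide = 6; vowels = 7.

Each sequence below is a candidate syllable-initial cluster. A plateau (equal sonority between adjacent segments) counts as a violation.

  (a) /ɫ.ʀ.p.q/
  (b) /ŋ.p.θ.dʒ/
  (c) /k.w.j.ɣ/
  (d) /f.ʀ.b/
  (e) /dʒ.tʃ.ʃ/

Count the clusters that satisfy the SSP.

(a) /ɫ.ʀ.p.q/: profile 5-5-1-1 — violates.
(b) /ŋ.p.θ.dʒ/: profile 4-1-3-2 — violates.
(c) /k.w.j.ɣ/: profile 1-6-6-3 — violates.
(d) /f.ʀ.b/: profile 3-5-1 — violates.
(e) /dʒ.tʃ.ʃ/: profile 2-2-3 — violates.

0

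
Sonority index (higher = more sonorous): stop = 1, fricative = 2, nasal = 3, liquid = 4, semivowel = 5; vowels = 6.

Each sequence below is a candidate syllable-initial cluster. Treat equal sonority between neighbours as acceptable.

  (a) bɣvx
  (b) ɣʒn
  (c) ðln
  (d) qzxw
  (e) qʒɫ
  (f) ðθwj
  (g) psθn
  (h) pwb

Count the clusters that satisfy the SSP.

(a) 1-2-2-2 → obeys
(b) 2-2-3 → obeys
(c) 2-4-3 → violates
(d) 1-2-2-5 → obeys
(e) 1-2-4 → obeys
(f) 2-2-5-5 → obeys
(g) 1-2-2-3 → obeys
(h) 1-5-1 → violates

6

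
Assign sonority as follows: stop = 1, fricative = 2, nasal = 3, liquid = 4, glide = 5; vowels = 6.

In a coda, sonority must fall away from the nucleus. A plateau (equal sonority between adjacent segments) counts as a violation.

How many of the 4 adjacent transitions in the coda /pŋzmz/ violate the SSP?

2

/p/ — stop, sonority 1.
/ŋ/ — nasal, sonority 3.
/z/ — fricative, sonority 2.
/m/ — nasal, sonority 3.
/z/ — fricative, sonority 2.
/p/→/ŋ/: 1→3 (does not fall) — violation.
/ŋ/→/z/: 3→2 (falls) — ok.
/z/→/m/: 2→3 (does not fall) — violation.
/m/→/z/: 3→2 (falls) — ok.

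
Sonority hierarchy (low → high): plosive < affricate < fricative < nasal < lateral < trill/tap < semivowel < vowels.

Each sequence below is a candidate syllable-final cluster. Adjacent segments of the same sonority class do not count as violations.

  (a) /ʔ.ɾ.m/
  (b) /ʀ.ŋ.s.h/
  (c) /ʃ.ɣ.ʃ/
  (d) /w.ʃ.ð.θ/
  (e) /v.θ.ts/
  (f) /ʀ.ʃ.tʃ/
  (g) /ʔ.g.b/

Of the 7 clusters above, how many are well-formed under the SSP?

6

(a) /ʔ.ɾ.m/: profile 1-6-4 — violates.
(b) /ʀ.ŋ.s.h/: profile 6-4-3-3 — obeys.
(c) /ʃ.ɣ.ʃ/: profile 3-3-3 — obeys.
(d) /w.ʃ.ð.θ/: profile 7-3-3-3 — obeys.
(e) /v.θ.ts/: profile 3-3-2 — obeys.
(f) /ʀ.ʃ.tʃ/: profile 6-3-2 — obeys.
(g) /ʔ.g.b/: profile 1-1-1 — obeys.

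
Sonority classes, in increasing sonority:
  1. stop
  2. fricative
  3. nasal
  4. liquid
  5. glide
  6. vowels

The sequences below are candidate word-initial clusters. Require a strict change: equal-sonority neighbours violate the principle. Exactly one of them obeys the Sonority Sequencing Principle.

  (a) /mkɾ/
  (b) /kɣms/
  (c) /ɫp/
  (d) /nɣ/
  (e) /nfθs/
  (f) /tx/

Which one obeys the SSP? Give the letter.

(a) /mkɾ/: profile 3-1-4 — violates.
(b) /kɣms/: profile 1-2-3-2 — violates.
(c) /ɫp/: profile 4-1 — violates.
(d) /nɣ/: profile 3-2 — violates.
(e) /nfθs/: profile 3-2-2-2 — violates.
(f) /tx/: profile 1-2 — obeys.

f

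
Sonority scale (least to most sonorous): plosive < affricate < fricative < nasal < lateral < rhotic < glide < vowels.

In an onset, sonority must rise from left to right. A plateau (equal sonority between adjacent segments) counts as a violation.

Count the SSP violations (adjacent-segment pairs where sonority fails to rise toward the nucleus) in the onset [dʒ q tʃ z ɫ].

/dʒ/: affricate = 2.
/q/: plosive = 1.
/tʃ/: affricate = 2.
/z/: fricative = 3.
/ɫ/: lateral = 5.
/dʒ/→/q/: 2→1 (does not rise) — violation.
/q/→/tʃ/: 1→2 (rises) — ok.
/tʃ/→/z/: 2→3 (rises) — ok.
/z/→/ɫ/: 3→5 (rises) — ok.

1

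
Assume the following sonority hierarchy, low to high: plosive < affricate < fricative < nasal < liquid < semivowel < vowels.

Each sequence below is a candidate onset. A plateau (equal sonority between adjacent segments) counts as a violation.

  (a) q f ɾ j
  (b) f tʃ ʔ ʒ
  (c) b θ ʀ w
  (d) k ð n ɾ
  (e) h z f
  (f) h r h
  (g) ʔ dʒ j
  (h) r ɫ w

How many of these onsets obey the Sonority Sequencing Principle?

(a) 1-3-5-6 → obeys
(b) 3-2-1-3 → violates
(c) 1-3-5-6 → obeys
(d) 1-3-4-5 → obeys
(e) 3-3-3 → violates
(f) 3-5-3 → violates
(g) 1-2-6 → obeys
(h) 5-5-6 → violates

4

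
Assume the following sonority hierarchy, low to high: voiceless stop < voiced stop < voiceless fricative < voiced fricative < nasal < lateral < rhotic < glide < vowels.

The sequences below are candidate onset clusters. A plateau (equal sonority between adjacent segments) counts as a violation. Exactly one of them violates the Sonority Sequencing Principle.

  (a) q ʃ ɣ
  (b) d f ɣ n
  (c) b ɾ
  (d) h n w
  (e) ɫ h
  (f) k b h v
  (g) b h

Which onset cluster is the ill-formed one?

e

(a) 1-3-4 → obeys
(b) 2-3-4-5 → obeys
(c) 2-7 → obeys
(d) 3-5-8 → obeys
(e) 6-3 → violates
(f) 1-2-3-4 → obeys
(g) 2-3 → obeys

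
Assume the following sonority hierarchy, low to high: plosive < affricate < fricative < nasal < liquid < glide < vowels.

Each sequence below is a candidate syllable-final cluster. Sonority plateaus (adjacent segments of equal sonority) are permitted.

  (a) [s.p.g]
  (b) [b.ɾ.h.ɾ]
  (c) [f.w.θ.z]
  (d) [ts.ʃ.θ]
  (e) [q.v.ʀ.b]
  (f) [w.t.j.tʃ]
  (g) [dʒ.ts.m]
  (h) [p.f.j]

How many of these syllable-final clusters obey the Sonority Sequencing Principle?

1

(a) sonority 3-1-1: well-formed.
(b) sonority 1-5-3-5: ill-formed.
(c) sonority 3-6-3-3: ill-formed.
(d) sonority 2-3-3: ill-formed.
(e) sonority 1-3-5-1: ill-formed.
(f) sonority 6-1-6-2: ill-formed.
(g) sonority 2-2-4: ill-formed.
(h) sonority 1-3-6: ill-formed.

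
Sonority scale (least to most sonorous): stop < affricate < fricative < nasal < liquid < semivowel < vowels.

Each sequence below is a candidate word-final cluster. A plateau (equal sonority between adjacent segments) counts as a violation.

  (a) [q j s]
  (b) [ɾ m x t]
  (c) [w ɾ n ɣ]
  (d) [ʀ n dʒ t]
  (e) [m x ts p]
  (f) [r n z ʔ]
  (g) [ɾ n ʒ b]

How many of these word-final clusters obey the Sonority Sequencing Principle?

6

(a) [q j s]: profile 1-6-3 — violates.
(b) [ɾ m x t]: profile 5-4-3-1 — obeys.
(c) [w ɾ n ɣ]: profile 6-5-4-3 — obeys.
(d) [ʀ n dʒ t]: profile 5-4-2-1 — obeys.
(e) [m x ts p]: profile 4-3-2-1 — obeys.
(f) [r n z ʔ]: profile 5-4-3-1 — obeys.
(g) [ɾ n ʒ b]: profile 5-4-3-1 — obeys.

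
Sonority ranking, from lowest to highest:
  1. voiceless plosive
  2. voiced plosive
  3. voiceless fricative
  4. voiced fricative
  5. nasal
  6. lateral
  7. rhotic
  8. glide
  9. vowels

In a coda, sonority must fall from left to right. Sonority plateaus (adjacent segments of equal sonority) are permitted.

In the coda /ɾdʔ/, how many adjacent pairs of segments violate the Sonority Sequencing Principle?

/ɾ/ — rhotic, sonority 7.
/d/ — voiced plosive, sonority 2.
/ʔ/ — voiceless plosive, sonority 1.
/ɾ/→/d/: 7→2 (falls) — ok.
/d/→/ʔ/: 2→1 (falls) — ok.

0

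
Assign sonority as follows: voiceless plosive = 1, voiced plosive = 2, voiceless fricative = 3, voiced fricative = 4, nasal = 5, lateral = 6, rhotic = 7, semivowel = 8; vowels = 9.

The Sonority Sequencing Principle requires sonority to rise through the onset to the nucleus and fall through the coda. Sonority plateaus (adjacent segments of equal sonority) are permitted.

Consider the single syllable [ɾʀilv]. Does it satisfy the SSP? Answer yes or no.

yes

Onset: /ɾ/ is a rhotic (sonority 7), /ʀ/ is a rhotic (sonority 7); then the nucleus /i/ (sonority 9).
Onset profile 7-7-9 — rises to the nucleus.
Coda: /l/ is a lateral (sonority 6), /v/ is a voiced fricative (sonority 4).
Coda profile 9-6-4 — falls from the nucleus.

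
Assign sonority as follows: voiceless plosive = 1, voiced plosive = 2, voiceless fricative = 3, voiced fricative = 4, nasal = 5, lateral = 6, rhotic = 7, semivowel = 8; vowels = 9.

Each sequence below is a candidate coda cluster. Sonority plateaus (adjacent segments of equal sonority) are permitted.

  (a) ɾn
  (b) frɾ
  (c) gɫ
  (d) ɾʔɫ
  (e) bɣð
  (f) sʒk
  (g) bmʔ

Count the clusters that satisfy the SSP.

(a) 7-5 → obeys
(b) 3-7-7 → violates
(c) 2-6 → violates
(d) 7-1-6 → violates
(e) 2-4-4 → violates
(f) 3-4-1 → violates
(g) 2-5-1 → violates

1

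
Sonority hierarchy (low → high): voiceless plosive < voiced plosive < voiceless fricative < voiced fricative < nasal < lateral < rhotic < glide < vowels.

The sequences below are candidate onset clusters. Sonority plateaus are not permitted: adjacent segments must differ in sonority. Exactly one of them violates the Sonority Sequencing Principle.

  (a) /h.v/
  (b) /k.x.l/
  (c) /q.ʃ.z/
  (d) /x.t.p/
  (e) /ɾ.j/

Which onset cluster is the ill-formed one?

d

(a) 3-4 → obeys
(b) 1-3-6 → obeys
(c) 1-3-4 → obeys
(d) 3-1-1 → violates
(e) 7-8 → obeys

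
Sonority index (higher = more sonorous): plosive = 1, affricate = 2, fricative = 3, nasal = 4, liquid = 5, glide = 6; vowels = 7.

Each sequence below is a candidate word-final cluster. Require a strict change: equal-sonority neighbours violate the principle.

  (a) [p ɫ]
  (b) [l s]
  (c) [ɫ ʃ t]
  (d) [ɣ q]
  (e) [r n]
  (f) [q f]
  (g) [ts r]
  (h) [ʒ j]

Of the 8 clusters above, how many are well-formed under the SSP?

4

(a) [p ɫ]: profile 1-5 — violates.
(b) [l s]: profile 5-3 — obeys.
(c) [ɫ ʃ t]: profile 5-3-1 — obeys.
(d) [ɣ q]: profile 3-1 — obeys.
(e) [r n]: profile 5-4 — obeys.
(f) [q f]: profile 1-3 — violates.
(g) [ts r]: profile 2-5 — violates.
(h) [ʒ j]: profile 3-6 — violates.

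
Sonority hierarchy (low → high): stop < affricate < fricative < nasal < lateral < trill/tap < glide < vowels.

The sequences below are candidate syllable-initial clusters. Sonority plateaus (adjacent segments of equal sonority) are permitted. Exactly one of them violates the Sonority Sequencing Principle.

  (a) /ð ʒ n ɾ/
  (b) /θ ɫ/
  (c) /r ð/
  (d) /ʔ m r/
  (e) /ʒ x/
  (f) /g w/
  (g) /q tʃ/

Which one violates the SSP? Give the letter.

c

(a) 3-3-4-6 → obeys
(b) 3-5 → obeys
(c) 6-3 → violates
(d) 1-4-6 → obeys
(e) 3-3 → obeys
(f) 1-7 → obeys
(g) 1-2 → obeys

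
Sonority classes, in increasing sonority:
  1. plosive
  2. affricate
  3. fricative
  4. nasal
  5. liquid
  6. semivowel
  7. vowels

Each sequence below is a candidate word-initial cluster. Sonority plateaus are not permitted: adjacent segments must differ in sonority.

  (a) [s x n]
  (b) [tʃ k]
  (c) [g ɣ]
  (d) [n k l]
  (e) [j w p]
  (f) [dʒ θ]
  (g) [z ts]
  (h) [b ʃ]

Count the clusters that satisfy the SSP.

3

(a) sonority 3-3-4: ill-formed.
(b) sonority 2-1: ill-formed.
(c) sonority 1-3: well-formed.
(d) sonority 4-1-5: ill-formed.
(e) sonority 6-6-1: ill-formed.
(f) sonority 2-3: well-formed.
(g) sonority 3-2: ill-formed.
(h) sonority 1-3: well-formed.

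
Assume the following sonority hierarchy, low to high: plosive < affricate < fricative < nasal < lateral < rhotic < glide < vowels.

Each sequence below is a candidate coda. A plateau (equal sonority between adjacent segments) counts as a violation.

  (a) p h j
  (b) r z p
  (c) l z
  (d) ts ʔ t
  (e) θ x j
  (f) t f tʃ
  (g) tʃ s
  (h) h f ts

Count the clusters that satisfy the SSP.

2

(a) sonority 1-3-7: ill-formed.
(b) sonority 6-3-1: well-formed.
(c) sonority 5-3: well-formed.
(d) sonority 2-1-1: ill-formed.
(e) sonority 3-3-7: ill-formed.
(f) sonority 1-3-2: ill-formed.
(g) sonority 2-3: ill-formed.
(h) sonority 3-3-2: ill-formed.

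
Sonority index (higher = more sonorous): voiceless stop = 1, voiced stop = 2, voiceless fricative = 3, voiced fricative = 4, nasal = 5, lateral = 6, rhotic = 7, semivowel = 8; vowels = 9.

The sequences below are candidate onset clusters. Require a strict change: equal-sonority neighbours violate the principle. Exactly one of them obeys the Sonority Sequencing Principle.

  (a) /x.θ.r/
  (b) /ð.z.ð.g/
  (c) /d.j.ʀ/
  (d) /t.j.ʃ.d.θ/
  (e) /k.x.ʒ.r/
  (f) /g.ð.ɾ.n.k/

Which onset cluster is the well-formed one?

e

(a) sonority 3-3-7: ill-formed.
(b) sonority 4-4-4-2: ill-formed.
(c) sonority 2-8-7: ill-formed.
(d) sonority 1-8-3-2-3: ill-formed.
(e) sonority 1-3-4-7: well-formed.
(f) sonority 2-4-7-5-1: ill-formed.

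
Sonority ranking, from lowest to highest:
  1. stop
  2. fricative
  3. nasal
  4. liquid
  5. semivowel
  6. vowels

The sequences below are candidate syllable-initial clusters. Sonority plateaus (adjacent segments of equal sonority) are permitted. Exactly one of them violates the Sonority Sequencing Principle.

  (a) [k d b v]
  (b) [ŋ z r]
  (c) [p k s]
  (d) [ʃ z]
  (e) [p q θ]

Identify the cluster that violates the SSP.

b

(a) [k d b v]: profile 1-1-1-2 — obeys.
(b) [ŋ z r]: profile 3-2-4 — violates.
(c) [p k s]: profile 1-1-2 — obeys.
(d) [ʃ z]: profile 2-2 — obeys.
(e) [p q θ]: profile 1-1-2 — obeys.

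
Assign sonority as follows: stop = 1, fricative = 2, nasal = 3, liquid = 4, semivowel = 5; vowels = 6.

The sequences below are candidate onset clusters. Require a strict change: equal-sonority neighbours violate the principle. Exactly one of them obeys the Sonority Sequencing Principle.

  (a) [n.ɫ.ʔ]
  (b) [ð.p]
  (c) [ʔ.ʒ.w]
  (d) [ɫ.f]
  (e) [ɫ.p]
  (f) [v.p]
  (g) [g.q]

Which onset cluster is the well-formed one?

(a) 3-4-1 → violates
(b) 2-1 → violates
(c) 1-2-5 → obeys
(d) 4-2 → violates
(e) 4-1 → violates
(f) 2-1 → violates
(g) 1-1 → violates

c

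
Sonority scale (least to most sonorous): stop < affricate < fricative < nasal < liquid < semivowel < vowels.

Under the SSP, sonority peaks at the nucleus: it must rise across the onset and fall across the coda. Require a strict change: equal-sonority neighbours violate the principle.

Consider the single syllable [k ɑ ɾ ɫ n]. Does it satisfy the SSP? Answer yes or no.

no

Onset: /k/ is a stop (sonority 1); then the nucleus /ɑ/ (sonority 7).
Onset profile 1-7 — rises to the nucleus.
Coda: /ɾ/ is a liquid (sonority 5), /ɫ/ is a liquid (sonority 5), /n/ is a nasal (sonority 4).
Coda profile 7-5-5-4 — does not strictly fall throughout.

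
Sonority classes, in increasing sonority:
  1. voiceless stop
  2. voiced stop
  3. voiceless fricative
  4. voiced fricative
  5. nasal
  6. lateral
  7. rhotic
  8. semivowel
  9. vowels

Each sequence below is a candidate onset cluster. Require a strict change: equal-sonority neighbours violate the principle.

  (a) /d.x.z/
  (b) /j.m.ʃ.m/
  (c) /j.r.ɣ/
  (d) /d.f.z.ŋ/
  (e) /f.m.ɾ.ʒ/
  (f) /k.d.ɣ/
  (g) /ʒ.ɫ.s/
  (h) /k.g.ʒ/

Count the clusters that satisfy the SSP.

4

(a) sonority 2-3-4: well-formed.
(b) sonority 8-5-3-5: ill-formed.
(c) sonority 8-7-4: ill-formed.
(d) sonority 2-3-4-5: well-formed.
(e) sonority 3-5-7-4: ill-formed.
(f) sonority 1-2-4: well-formed.
(g) sonority 4-6-3: ill-formed.
(h) sonority 1-2-4: well-formed.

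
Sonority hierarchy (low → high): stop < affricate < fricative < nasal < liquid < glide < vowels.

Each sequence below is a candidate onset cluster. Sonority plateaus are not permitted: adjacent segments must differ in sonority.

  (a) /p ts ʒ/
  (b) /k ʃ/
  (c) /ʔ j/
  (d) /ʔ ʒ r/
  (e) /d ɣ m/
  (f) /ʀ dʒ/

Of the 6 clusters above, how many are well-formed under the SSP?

5

(a) 1-2-3 → obeys
(b) 1-3 → obeys
(c) 1-6 → obeys
(d) 1-3-5 → obeys
(e) 1-3-4 → obeys
(f) 5-2 → violates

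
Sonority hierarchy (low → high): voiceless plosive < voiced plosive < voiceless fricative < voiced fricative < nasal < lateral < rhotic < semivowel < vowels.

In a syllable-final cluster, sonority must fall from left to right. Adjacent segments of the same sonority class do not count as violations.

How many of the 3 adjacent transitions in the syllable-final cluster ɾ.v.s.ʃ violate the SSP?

/ɾ/ is a rhotic (sonority 7).
/v/ is a voiced fricative (sonority 4).
/s/ is a voiceless fricative (sonority 3).
/ʃ/ is a voiceless fricative (sonority 3).
/ɾ/→/v/: 7→4 (falls) — ok.
/v/→/s/: 4→3 (falls) — ok.
/s/→/ʃ/: 3→3 (plateau, allowed) — ok.

0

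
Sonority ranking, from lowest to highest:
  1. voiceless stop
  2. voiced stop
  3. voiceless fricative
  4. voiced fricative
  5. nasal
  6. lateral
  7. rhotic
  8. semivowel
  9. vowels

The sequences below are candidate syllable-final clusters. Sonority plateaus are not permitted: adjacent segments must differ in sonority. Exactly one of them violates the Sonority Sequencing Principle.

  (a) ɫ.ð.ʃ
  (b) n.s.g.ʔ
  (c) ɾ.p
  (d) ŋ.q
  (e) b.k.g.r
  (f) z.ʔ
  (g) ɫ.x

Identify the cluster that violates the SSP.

e

(a) ɫ.ð.ʃ: profile 6-4-3 — obeys.
(b) n.s.g.ʔ: profile 5-3-2-1 — obeys.
(c) ɾ.p: profile 7-1 — obeys.
(d) ŋ.q: profile 5-1 — obeys.
(e) b.k.g.r: profile 2-1-2-7 — violates.
(f) z.ʔ: profile 4-1 — obeys.
(g) ɫ.x: profile 6-3 — obeys.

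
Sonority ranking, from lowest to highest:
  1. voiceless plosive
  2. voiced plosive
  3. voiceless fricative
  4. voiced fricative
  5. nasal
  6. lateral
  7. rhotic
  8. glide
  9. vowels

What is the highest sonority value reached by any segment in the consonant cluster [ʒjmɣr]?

8

/ʒ/ — voiced fricative, sonority 4.
/j/ — glide, sonority 8.
/m/ — nasal, sonority 5.
/ɣ/ — voiced fricative, sonority 4.
/r/ — rhotic, sonority 7.
The maximum is 8.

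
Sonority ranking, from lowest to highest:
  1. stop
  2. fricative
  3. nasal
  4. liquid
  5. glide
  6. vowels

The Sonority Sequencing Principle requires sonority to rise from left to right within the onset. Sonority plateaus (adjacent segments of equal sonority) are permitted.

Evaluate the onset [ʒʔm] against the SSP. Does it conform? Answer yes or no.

/ʒ/ is a fricative (sonority 2).
/ʔ/ is a stop (sonority 1).
/m/ is a nasal (sonority 3).
The profile is 2-1-3. Between /ʒ/ (2) and /ʔ/ (1) sonority does not rise, so the cluster violates the SSP.

no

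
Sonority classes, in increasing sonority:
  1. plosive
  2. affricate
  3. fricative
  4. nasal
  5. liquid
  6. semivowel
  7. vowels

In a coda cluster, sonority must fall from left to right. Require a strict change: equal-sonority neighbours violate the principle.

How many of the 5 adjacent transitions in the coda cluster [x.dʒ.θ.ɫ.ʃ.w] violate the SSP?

/x/: fricative = 3.
/dʒ/: affricate = 2.
/θ/: fricative = 3.
/ɫ/: liquid = 5.
/ʃ/: fricative = 3.
/w/: semivowel = 6.
/x/→/dʒ/: 3→2 (falls) — ok.
/dʒ/→/θ/: 2→3 (does not fall) — violation.
/θ/→/ɫ/: 3→5 (does not fall) — violation.
/ɫ/→/ʃ/: 5→3 (falls) — ok.
/ʃ/→/w/: 3→6 (does not fall) — violation.

3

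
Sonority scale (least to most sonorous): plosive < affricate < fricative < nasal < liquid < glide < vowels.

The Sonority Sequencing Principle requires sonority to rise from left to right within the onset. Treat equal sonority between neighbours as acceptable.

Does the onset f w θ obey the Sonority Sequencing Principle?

no

/f/ — fricative, sonority 3.
/w/ — glide, sonority 6.
/θ/ — fricative, sonority 3.
The profile is 3-6-3. Between /w/ (6) and /θ/ (3) sonority does not rise, so the cluster violates the SSP.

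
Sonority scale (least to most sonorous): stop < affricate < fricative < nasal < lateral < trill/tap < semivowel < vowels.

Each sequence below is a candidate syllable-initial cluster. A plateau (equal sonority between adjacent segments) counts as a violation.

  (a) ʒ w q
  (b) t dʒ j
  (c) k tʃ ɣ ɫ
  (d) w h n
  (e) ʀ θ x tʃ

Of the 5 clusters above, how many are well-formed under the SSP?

(a) ʒ w q: profile 3-7-1 — violates.
(b) t dʒ j: profile 1-2-7 — obeys.
(c) k tʃ ɣ ɫ: profile 1-2-3-5 — obeys.
(d) w h n: profile 7-3-4 — violates.
(e) ʀ θ x tʃ: profile 6-3-3-2 — violates.

2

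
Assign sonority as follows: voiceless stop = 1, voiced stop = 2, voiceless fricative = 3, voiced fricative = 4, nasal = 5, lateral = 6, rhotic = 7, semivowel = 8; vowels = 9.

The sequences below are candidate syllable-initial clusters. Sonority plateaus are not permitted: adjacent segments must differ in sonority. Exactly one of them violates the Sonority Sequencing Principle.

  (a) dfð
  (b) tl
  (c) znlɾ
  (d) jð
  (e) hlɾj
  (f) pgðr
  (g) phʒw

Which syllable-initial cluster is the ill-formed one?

(a) dfð: profile 2-3-4 — obeys.
(b) tl: profile 1-6 — obeys.
(c) znlɾ: profile 4-5-6-7 — obeys.
(d) jð: profile 8-4 — violates.
(e) hlɾj: profile 3-6-7-8 — obeys.
(f) pgðr: profile 1-2-4-7 — obeys.
(g) phʒw: profile 1-3-4-8 — obeys.

d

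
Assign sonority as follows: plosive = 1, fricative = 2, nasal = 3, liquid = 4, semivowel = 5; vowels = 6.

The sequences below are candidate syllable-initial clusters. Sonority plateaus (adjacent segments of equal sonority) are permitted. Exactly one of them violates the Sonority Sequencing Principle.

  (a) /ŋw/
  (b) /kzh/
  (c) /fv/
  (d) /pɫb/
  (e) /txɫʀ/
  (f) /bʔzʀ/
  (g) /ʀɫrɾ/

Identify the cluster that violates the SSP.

d

(a) /ŋw/: profile 3-5 — obeys.
(b) /kzh/: profile 1-2-2 — obeys.
(c) /fv/: profile 2-2 — obeys.
(d) /pɫb/: profile 1-4-1 — violates.
(e) /txɫʀ/: profile 1-2-4-4 — obeys.
(f) /bʔzʀ/: profile 1-1-2-4 — obeys.
(g) /ʀɫrɾ/: profile 4-4-4-4 — obeys.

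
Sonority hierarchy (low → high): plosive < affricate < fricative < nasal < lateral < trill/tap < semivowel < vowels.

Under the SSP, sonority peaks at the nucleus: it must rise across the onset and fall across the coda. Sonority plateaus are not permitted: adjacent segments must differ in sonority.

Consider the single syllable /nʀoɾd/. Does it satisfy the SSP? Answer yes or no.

yes

Onset: /n/ is a nasal (sonority 4), /ʀ/ is a trill/tap (sonority 6); then the nucleus /o/ (sonority 8).
Onset profile 4-6-8 — rises to the nucleus.
Coda: /ɾ/ is a trill/tap (sonority 6), /d/ is a plosive (sonority 1).
Coda profile 8-6-1 — falls from the nucleus.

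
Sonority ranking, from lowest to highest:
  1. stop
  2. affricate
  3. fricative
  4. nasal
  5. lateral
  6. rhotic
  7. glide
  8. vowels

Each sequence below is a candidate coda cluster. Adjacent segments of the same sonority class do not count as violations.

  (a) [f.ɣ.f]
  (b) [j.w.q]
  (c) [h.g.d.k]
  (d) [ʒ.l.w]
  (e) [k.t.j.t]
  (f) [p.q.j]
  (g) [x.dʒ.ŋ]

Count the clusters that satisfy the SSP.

3

(a) 3-3-3 → obeys
(b) 7-7-1 → obeys
(c) 3-1-1-1 → obeys
(d) 3-5-7 → violates
(e) 1-1-7-1 → violates
(f) 1-1-7 → violates
(g) 3-2-4 → violates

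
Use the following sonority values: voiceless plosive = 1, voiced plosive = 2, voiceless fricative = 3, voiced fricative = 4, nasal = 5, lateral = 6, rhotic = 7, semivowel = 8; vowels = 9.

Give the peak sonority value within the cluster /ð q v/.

/ð/ — voiced fricative, sonority 4.
/q/ — voiceless plosive, sonority 1.
/v/ — voiced fricative, sonority 4.
The maximum is 4.

4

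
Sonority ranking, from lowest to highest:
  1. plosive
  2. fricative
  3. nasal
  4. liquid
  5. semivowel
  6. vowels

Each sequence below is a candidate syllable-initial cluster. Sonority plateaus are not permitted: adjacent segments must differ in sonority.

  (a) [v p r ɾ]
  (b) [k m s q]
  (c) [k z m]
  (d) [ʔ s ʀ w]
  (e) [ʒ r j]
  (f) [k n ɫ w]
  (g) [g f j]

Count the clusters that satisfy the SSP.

5

(a) [v p r ɾ]: profile 2-1-4-4 — violates.
(b) [k m s q]: profile 1-3-2-1 — violates.
(c) [k z m]: profile 1-2-3 — obeys.
(d) [ʔ s ʀ w]: profile 1-2-4-5 — obeys.
(e) [ʒ r j]: profile 2-4-5 — obeys.
(f) [k n ɫ w]: profile 1-3-4-5 — obeys.
(g) [g f j]: profile 1-2-5 — obeys.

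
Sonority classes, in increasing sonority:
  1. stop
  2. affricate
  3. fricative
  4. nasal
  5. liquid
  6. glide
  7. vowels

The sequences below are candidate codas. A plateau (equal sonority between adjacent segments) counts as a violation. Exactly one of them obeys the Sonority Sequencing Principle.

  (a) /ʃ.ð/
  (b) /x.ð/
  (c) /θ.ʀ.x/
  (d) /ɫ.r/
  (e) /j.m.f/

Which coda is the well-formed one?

e

(a) sonority 3-3: ill-formed.
(b) sonority 3-3: ill-formed.
(c) sonority 3-5-3: ill-formed.
(d) sonority 5-5: ill-formed.
(e) sonority 6-4-3: well-formed.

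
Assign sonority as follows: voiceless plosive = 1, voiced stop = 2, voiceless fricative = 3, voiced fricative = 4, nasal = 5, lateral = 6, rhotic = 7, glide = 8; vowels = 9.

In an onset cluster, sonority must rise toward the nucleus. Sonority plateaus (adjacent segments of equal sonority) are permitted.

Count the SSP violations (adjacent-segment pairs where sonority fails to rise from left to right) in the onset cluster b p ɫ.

1

/b/: voiced stop = 2.
/p/: voiceless plosive = 1.
/ɫ/: lateral = 6.
/b/→/p/: 2→1 (does not rise) — violation.
/p/→/ɫ/: 1→6 (rises) — ok.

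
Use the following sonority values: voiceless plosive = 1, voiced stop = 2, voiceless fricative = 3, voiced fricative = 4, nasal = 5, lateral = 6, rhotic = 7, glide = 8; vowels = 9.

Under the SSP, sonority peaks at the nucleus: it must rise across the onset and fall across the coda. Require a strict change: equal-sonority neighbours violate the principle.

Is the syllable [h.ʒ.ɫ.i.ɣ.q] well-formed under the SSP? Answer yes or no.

Onset: /h/ is a voiceless fricative (sonority 3), /ʒ/ is a voiced fricative (sonority 4), /ɫ/ is a lateral (sonority 6); then the nucleus /i/ (sonority 9).
Onset profile 3-4-6-9 — rises to the nucleus.
Coda: /ɣ/ is a voiced fricative (sonority 4), /q/ is a voiceless plosive (sonority 1).
Coda profile 9-4-1 — falls from the nucleus.

yes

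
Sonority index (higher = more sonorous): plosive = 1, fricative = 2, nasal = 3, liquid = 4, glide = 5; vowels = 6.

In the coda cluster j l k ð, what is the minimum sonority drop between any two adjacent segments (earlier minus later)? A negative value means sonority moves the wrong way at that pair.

-1

/j/ — glide, sonority 5.
/l/ — liquid, sonority 4.
/k/ — plosive, sonority 1.
/ð/ — fricative, sonority 2.
/j/→/l/: change +1.
/l/→/k/: change +3.
/k/→/ð/: change -1.
Minimum = -1.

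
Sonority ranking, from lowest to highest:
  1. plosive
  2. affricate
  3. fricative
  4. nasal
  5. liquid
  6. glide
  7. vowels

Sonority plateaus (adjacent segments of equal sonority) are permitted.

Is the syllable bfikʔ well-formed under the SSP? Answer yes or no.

Onset: /b/ is a plosive (sonority 1), /f/ is a fricative (sonority 3); then the nucleus /i/ (sonority 7).
Onset profile 1-3-7 — rises to the nucleus.
Coda: /k/ is a plosive (sonority 1), /ʔ/ is a plosive (sonority 1).
Coda profile 7-1-1 — falls from the nucleus.

yes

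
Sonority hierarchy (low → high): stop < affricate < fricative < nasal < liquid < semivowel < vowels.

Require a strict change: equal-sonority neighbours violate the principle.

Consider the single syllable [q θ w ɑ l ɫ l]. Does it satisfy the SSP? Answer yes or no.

Onset: /q/ is a stop (sonority 1), /θ/ is a fricative (sonority 3), /w/ is a semivowel (sonority 6); then the nucleus /ɑ/ (sonority 7).
Onset profile 1-3-6-7 — rises to the nucleus.
Coda: /l/ is a liquid (sonority 5), /ɫ/ is a liquid (sonority 5), /l/ is a liquid (sonority 5).
Coda profile 7-5-5-5 — does not strictly fall throughout.

no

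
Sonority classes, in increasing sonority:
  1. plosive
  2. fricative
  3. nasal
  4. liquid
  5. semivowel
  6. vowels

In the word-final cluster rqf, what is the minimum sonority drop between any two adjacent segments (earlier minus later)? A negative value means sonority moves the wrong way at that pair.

-1

/r/: liquid = 4.
/q/: plosive = 1.
/f/: fricative = 2.
/r/→/q/: change +3.
/q/→/f/: change -1.
Minimum = -1.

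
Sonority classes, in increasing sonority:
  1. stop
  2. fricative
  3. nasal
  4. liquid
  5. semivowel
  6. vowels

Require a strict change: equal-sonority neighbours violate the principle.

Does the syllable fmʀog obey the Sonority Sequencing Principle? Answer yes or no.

Onset: /f/ is a fricative (sonority 2), /m/ is a nasal (sonority 3), /ʀ/ is a liquid (sonority 4); then the nucleus /o/ (sonority 6).
Onset profile 2-3-4-6 — rises to the nucleus.
Coda: /g/ is a stop (sonority 1).
Coda profile 6-1 — falls from the nucleus.

yes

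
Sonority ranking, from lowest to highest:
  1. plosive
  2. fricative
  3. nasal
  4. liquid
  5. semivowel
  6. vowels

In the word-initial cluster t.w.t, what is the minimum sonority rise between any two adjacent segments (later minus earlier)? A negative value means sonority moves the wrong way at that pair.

-4

/t/: plosive = 1.
/w/: semivowel = 5.
/t/: plosive = 1.
/t/→/w/: change +4.
/w/→/t/: change -4.
Minimum = -4.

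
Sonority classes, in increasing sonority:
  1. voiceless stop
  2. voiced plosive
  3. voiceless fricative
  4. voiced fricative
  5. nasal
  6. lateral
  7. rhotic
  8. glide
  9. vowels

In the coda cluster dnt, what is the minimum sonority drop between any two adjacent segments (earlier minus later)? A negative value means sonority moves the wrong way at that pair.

-3

/d/ is a voiced plosive (sonority 2).
/n/ is a nasal (sonority 5).
/t/ is a voiceless stop (sonority 1).
/d/→/n/: change -3.
/n/→/t/: change +4.
Minimum = -3.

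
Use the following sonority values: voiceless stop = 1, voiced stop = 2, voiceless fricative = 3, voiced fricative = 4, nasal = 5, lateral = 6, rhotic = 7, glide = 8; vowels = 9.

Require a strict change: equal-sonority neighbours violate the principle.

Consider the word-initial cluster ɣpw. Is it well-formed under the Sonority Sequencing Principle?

no

/ɣ/: voiced fricative = 4.
/p/: voiceless stop = 1.
/w/: glide = 8.
The profile is 4-1-8. Between /ɣ/ (4) and /p/ (1) sonority does not rise, so the cluster violates the SSP.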